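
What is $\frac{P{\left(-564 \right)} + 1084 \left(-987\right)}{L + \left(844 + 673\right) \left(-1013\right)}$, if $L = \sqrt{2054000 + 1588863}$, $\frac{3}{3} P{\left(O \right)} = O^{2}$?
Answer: $\frac{12290694558}{25122423287} + \frac{7998 \sqrt{3642863}}{25122423287} \approx 0.48984$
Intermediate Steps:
$P{\left(O \right)} = O^{2}$
$L = \sqrt{3642863} \approx 1908.6$
$\frac{P{\left(-564 \right)} + 1084 \left(-987\right)}{L + \left(844 + 673\right) \left(-1013\right)} = \frac{\left(-564\right)^{2} + 1084 \left(-987\right)}{\sqrt{3642863} + \left(844 + 673\right) \left(-1013\right)} = \frac{318096 - 1069908}{\sqrt{3642863} + 1517 \left(-1013\right)} = - \frac{751812}{\sqrt{3642863} - 1536721} = - \frac{751812}{-1536721 + \sqrt{3642863}}$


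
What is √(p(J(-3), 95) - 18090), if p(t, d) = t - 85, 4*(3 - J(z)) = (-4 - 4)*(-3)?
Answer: I*√18178 ≈ 134.83*I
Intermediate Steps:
J(z) = -3 (J(z) = 3 - (-4 - 4)*(-3)/4 = 3 - (-2)*(-3) = 3 - ¼*24 = 3 - 6 = -3)
p(t, d) = -85 + t
√(p(J(-3), 95) - 18090) = √((-85 - 3) - 18090) = √(-88 - 18090) = √(-18178) = I*√18178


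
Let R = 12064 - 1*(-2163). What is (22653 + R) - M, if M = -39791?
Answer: 76671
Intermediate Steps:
R = 14227 (R = 12064 + 2163 = 14227)
(22653 + R) - M = (22653 + 14227) - 1*(-39791) = 36880 + 39791 = 76671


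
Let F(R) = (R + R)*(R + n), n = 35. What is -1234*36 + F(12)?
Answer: -43296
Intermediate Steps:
F(R) = 2*R*(35 + R) (F(R) = (R + R)*(R + 35) = (2*R)*(35 + R) = 2*R*(35 + R))
-1234*36 + F(12) = -1234*36 + 2*12*(35 + 12) = -44424 + 2*12*47 = -44424 + 1128 = -43296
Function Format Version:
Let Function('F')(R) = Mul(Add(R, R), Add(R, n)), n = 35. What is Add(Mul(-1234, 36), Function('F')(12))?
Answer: -43296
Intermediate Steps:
Function('F')(R) = Mul(2, R, Add(35, R)) (Function('F')(R) = Mul(Add(R, R), Add(R, 35)) = Mul(Mul(2, R), Add(35, R)) = Mul(2, R, Add(35, R)))
Add(Mul(-1234, 36), Function('F')(12)) = Add(Mul(-1234, 36), Mul(2, 12, Add(35, 12))) = Add(-44424, Mul(2, 12, 47)) = Add(-44424, 1128) = -43296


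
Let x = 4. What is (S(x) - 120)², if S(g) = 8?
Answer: 12544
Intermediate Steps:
(S(x) - 120)² = (8 - 120)² = (-112)² = 12544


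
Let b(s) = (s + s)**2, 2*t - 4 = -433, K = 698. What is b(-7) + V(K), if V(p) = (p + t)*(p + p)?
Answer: 675162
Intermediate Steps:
t = -429/2 (t = 2 + (1/2)*(-433) = 2 - 433/2 = -429/2 ≈ -214.50)
b(s) = 4*s**2 (b(s) = (2*s)**2 = 4*s**2)
V(p) = 2*p*(-429/2 + p) (V(p) = (p - 429/2)*(p + p) = (-429/2 + p)*(2*p) = 2*p*(-429/2 + p))
b(-7) + V(K) = 4*(-7)**2 + 698*(-429 + 2*698) = 4*49 + 698*(-429 + 1396) = 196 + 698*967 = 196 + 674966 = 675162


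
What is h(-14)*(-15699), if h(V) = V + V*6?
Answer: 1538502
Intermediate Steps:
h(V) = 7*V (h(V) = V + 6*V = 7*V)
h(-14)*(-15699) = (7*(-14))*(-15699) = -98*(-15699) = 1538502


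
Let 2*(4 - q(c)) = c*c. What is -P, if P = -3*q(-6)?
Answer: -42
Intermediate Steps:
q(c) = 4 - c²/2 (q(c) = 4 - c*c/2 = 4 - c²/2)
P = 42 (P = -3*(4 - ½*(-6)²) = -3*(4 - ½*36) = -3*(4 - 18) = -3*(-14) = 42)
-P = -1*42 = -42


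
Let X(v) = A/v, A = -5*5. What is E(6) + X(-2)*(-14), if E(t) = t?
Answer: -169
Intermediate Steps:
A = -25
X(v) = -25/v
E(6) + X(-2)*(-14) = 6 - 25/(-2)*(-14) = 6 - 25*(-1/2)*(-14) = 6 + (25/2)*(-14) = 6 - 175 = -169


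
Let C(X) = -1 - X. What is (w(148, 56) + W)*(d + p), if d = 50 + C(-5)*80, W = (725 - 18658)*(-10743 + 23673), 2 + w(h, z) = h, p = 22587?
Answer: -5323120949608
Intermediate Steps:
w(h, z) = -2 + h
W = -231873690 (W = -17933*12930 = -231873690)
d = 370 (d = 50 + (-1 - 1*(-5))*80 = 50 + (-1 + 5)*80 = 50 + 4*80 = 50 + 320 = 370)
(w(148, 56) + W)*(d + p) = ((-2 + 148) - 231873690)*(370 + 22587) = (146 - 231873690)*22957 = -231873544*22957 = -5323120949608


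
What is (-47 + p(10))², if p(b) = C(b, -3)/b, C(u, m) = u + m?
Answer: 214369/100 ≈ 2143.7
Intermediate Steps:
C(u, m) = m + u
p(b) = (-3 + b)/b
(-47 + p(10))² = (-47 + (-3 + 10)/10)² = (-47 + (⅒)*7)² = (-47 + 7/10)² = (-463/10)² = 214369/100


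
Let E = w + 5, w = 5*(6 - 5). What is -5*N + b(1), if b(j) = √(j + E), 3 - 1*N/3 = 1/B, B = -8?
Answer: -375/8 + √11 ≈ -43.558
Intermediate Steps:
w = 5 (w = 5*1 = 5)
E = 10 (E = 5 + 5 = 10)
N = 75/8 (N = 9 - 3/(-8) = 9 - 3*(-⅛) = 9 + 3/8 = 75/8 ≈ 9.3750)
b(j) = √(10 + j) (b(j) = √(j + 10) = √(10 + j))
-5*N + b(1) = -5*75/8 + √(10 + 1) = -375/8 + √11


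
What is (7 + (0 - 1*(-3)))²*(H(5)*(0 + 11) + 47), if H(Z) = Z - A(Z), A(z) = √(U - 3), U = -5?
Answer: 10200 - 2200*I*√2 ≈ 10200.0 - 3111.3*I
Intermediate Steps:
A(z) = 2*I*√2 (A(z) = √(-5 - 3) = √(-8) = 2*I*√2)
H(Z) = Z - 2*I*√2
(7 + (0 - 1*(-3)))²*(H(5)*(0 + 11) + 47) = (7 + (0 - 1*(-3)))²*((5 - 2*I*√2)*(0 + 11) + 47) = (7 + (0 + 3))²*((5 - 2*I*√2)*11 + 47) = (7 + 3)²*((55 - 22*I*√2) + 47) = 10²*(102 - 22*I*√2) = 100*(102 - 22*I*√2) = 10200 - 2200*I*√2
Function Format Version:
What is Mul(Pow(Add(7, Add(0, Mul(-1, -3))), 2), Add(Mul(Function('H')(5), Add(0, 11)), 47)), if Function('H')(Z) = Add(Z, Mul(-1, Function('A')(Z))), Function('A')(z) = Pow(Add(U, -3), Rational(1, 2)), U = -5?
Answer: Add(10200, Mul(-2200, I, Pow(2, Rational(1, 2)))) ≈ Add(10200., Mul(-3111.3, I))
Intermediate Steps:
Function('A')(z) = Mul(2, I, Pow(2, Rational(1, 2))) (Function('A')(z) = Pow(Add(-5, -3), Rational(1, 2)) = Pow(-8, Rational(1, 2)) = Mul(2, I, Pow(2, Rational(1, 2))))
Function('H')(Z) = Add(Z, Mul(-2, I, Pow(2, Rational(1, 2)))) (Function('H')(Z) = Add(Z, Mul(-1, Mul(2, I, Pow(2, Rational(1, 2))))) = Add(Z, Mul(-2, I, Pow(2, Rational(1, 2)))))
Mul(Pow(Add(7, Add(0, Mul(-1, -3))), 2), Add(Mul(Function('H')(5), Add(0, 11)), 47)) = Mul(Pow(Add(7, Add(0, Mul(-1, -3))), 2), Add(Mul(Add(5, Mul(-2, I, Pow(2, Rational(1, 2)))), Add(0, 11)), 47)) = Mul(Pow(Add(7, Add(0, 3)), 2), Add(Mul(Add(5, Mul(-2, I, Pow(2, Rational(1, 2)))), 11), 47)) = Mul(Pow(Add(7, 3), 2), Add(Add(55, Mul(-22, I, Pow(2, Rational(1, 2)))), 47)) = Mul(Pow(10, 2), Add(102, Mul(-22, I, Pow(2, Rational(1, 2))))) = Mul(100, Add(102, Mul(-22, I, Pow(2, Rational(1, 2))))) = Add(10200, Mul(-2200, I, Pow(2, Rational(1, 2))))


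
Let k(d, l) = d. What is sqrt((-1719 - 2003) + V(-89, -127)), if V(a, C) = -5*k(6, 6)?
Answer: 2*I*sqrt(938) ≈ 61.254*I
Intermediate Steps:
V(a, C) = -30 (V(a, C) = -5*6 = -30)
sqrt((-1719 - 2003) + V(-89, -127)) = sqrt((-1719 - 2003) - 30) = sqrt(-3722 - 30) = sqrt(-3752) = 2*I*sqrt(938)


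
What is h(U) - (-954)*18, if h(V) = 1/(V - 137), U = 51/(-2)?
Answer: 5580898/325 ≈ 17172.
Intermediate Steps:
U = -51/2 (U = 51*(-½) = -51/2 ≈ -25.500)
h(V) = 1/(-137 + V)
h(U) - (-954)*18 = 1/(-137 - 51/2) - (-954)*18 = 1/(-325/2) - 1*(-17172) = -2/325 + 17172 = 5580898/325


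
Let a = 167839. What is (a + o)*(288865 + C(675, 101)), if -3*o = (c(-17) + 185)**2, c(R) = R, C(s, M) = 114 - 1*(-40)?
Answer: 45789569189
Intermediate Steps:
C(s, M) = 154 (C(s, M) = 114 + 40 = 154)
o = -9408 (o = -(-17 + 185)**2/3 = -1/3*168**2 = -1/3*28224 = -9408)
(a + o)*(288865 + C(675, 101)) = (167839 - 9408)*(288865 + 154) = 158431*289019 = 45789569189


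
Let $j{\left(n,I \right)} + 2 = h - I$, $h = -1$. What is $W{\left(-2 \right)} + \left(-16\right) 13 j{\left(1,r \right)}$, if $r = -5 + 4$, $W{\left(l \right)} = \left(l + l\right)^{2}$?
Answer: $432$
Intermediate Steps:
$W{\left(l \right)} = 4 l^{2}$ ($W{\left(l \right)} = \left(2 l\right)^{2} = 4 l^{2}$)
$r = -1$
$j{\left(n,I \right)} = -3 - I$ ($j{\left(n,I \right)} = -2 - \left(1 + I\right) = -3 - I$)
$W{\left(-2 \right)} + \left(-16\right) 13 j{\left(1,r \right)} = 4 \left(-2\right)^{2} + \left(-16\right) 13 \left(-3 - -1\right) = 4 \cdot 4 - 208 \left(-3 + 1\right) = 16 - -416 = 16 + 416 = 432$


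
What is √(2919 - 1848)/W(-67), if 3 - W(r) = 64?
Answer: -3*√119/61 ≈ -0.53649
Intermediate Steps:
W(r) = -61 (W(r) = 3 - 1*64 = 3 - 64 = -61)
√(2919 - 1848)/W(-67) = √(2919 - 1848)/(-61) = √1071*(-1/61) = (3*√119)*(-1/61) = -3*√119/61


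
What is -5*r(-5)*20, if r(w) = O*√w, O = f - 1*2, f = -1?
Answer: 300*I*√5 ≈ 670.82*I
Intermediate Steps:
O = -3 (O = -1 - 1*2 = -1 - 2 = -3)
r(w) = -3*√w
-5*r(-5)*20 = -(-15)*√(-5)*20 = -(-15)*I*√5*20 = (15*I*√5)*20 = 300*I*√5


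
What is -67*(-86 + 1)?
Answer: 5695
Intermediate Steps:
-67*(-86 + 1) = -67*(-85) = 5695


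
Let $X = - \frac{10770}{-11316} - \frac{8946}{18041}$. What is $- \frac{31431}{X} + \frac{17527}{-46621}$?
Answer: $- \frac{49859101321622579}{723158797619} \approx -68946.0$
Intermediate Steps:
$X = \frac{15511439}{34025326}$ ($X = \left(-10770\right) \left(- \frac{1}{11316}\right) - \frac{8946}{18041} = \frac{1795}{1886} - \frac{8946}{18041} = \frac{15511439}{34025326} \approx 0.45588$)
$- \frac{31431}{X} + \frac{17527}{-46621} = - \frac{31431}{\frac{15511439}{34025326}} + \frac{17527}{-46621} = \left(-31431\right) \frac{34025326}{15511439} + 17527 \left(- \frac{1}{46621}\right) = - \frac{1069450021506}{15511439} - \frac{17527}{46621} = - \frac{49859101321622579}{723158797619}$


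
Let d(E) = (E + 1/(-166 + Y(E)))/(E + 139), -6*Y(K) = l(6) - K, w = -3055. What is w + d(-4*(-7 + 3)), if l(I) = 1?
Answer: -30967489/10137 ≈ -3054.9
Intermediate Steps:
Y(K) = -⅙ + K/6 (Y(K) = -(1 - K)/6 = -⅙ + K/6)
d(E) = (E + 1/(-997/6 + E/6))/(139 + E) (d(E) = (E + 1/(-166 + (-⅙ + E/6)))/(E + 139) = (E + 1/(-997/6 + E/6))/(139 + E))
w + d(-4*(-7 + 3)) = -3055 + (6 + (-4*(-7 + 3))² - (-3988)*(-7 + 3))/(-138583 + (-4*(-7 + 3))² - (-3432)*(-7 + 3)) = -3055 + (6 + (-4*(-4))² - (-3988)*(-4))/(-138583 + (-4*(-4))² - (-3432)*(-4)) = -3055 + (6 + 16² - 997*16)/(-138583 + 16² - 858*16) = -3055 + (6 + 256 - 15952)/(-138583 + 256 - 13728) = -3055 - 15690/(-152055) = -3055 - 1/152055*(-15690) = -3055 + 1046/10137 = -30967489/10137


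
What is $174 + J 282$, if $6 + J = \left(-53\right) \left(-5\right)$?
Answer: $73212$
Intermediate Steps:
$J = 259$ ($J = -6 - -265 = -6 + 265 = 259$)
$174 + J 282 = 174 + 259 \cdot 282 = 174 + 73038 = 73212$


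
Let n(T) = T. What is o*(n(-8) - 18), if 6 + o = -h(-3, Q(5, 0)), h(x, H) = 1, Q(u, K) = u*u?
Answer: 182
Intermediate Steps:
Q(u, K) = u**2
o = -7 (o = -6 - 1*1 = -6 - 1 = -7)
o*(n(-8) - 18) = -7*(-8 - 18) = -7*(-26) = 182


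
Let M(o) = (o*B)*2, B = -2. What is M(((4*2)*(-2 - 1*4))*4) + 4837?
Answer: 5605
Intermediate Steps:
M(o) = -4*o (M(o) = (o*(-2))*2 = -2*o*2 = -4*o)
M(((4*2)*(-2 - 1*4))*4) + 4837 = -4*(4*2)*(-2 - 1*4)*4 + 4837 = -4*8*(-2 - 4)*4 + 4837 = -4*8*(-6)*4 + 4837 = -(-192)*4 + 4837 = -4*(-192) + 4837 = 768 + 4837 = 5605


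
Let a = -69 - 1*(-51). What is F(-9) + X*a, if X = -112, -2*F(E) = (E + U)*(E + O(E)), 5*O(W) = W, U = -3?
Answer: 9756/5 ≈ 1951.2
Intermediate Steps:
O(W) = W/5
F(E) = -3*E*(-3 + E)/5 (F(E) = -(E - 3)*(E + E/5)/2 = -(-3 + E)*6*E/5/2 = -3*E*(-3 + E)/5)
a = -18 (a = -69 + 51 = -18)
F(-9) + X*a = (⅗)*(-9)*(3 - 1*(-9)) - 112*(-18) = (⅗)*(-9)*(3 + 9) + 2016 = (⅗)*(-9)*12 + 2016 = -324/5 + 2016 = 9756/5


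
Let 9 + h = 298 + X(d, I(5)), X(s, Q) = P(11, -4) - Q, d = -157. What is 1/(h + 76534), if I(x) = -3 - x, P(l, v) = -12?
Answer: 1/76819 ≈ 1.3018e-5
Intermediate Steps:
X(s, Q) = -12 - Q
h = 285 (h = -9 + (298 + (-12 - (-3 - 1*5))) = -9 + (298 + (-12 - (-3 - 5))) = -9 + (298 + (-12 - 1*(-8))) = -9 + (298 + (-12 + 8)) = -9 + (298 - 4) = -9 + 294 = 285)
1/(h + 76534) = 1/(285 + 76534) = 1/76819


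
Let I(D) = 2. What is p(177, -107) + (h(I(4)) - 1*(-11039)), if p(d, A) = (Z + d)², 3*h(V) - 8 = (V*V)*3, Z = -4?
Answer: 122924/3 ≈ 40975.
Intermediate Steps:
h(V) = 8/3 + V² (h(V) = 8/3 + ((V*V)*3)/3 = 8/3 + (V²*3)/3 = 8/3 + (3*V²)/3 = 8/3 + V²)
p(d, A) = (-4 + d)²
p(177, -107) + (h(I(4)) - 1*(-11039)) = (-4 + 177)² + ((8/3 + 2²) - 1*(-11039)) = 173² + ((8/3 + 4) + 11039) = 29929 + (20/3 + 11039) = 29929 + 33137/3 = 122924/3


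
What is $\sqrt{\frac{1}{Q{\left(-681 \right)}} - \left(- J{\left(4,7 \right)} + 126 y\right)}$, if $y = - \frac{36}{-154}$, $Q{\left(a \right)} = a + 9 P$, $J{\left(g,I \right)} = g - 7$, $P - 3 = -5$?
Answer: $\frac{i \sqrt{1918820706}}{7689} \approx 5.697 i$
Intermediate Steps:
$P = -2$ ($P = 3 - 5 = -2$)
$J{\left(g,I \right)} = -7 + g$
$Q{\left(a \right)} = -18 + a$ ($Q{\left(a \right)} = a + 9 \left(-2\right) = a - 18 = -18 + a$)
$y = \frac{18}{77}$ ($y = \left(-36\right) \left(- \frac{1}{154}\right) = \frac{18}{77} \approx 0.23377$)
$\sqrt{\frac{1}{Q{\left(-681 \right)}} - \left(- J{\left(4,7 \right)} + 126 y\right)} = \sqrt{\frac{1}{-18 - 681} + \left(\left(-126\right) \frac{18}{77} + \left(-7 + 4\right)\right)} = \sqrt{\frac{1}{-699} - \frac{357}{11}} = \sqrt{- \frac{1}{699} - \frac{357}{11}} = \sqrt{- \frac{249554}{7689}} = \frac{i \sqrt{1918820706}}{7689}$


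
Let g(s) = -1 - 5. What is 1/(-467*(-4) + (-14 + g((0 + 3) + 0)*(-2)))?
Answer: 1/1866 ≈ 0.00053591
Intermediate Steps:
g(s) = -6
1/(-467*(-4) + (-14 + g((0 + 3) + 0)*(-2))) = 1/(-467*(-4) + (-14 - 6*(-2))) = 1/(1868 + (-14 + 12)) = 1/(1868 - 2) = 1/1866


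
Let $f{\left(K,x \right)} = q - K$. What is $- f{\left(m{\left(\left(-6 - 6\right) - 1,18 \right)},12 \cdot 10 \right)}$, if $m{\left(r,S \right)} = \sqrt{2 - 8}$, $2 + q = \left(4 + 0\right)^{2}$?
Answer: $-14 + i \sqrt{6} \approx -14.0 + 2.4495 i$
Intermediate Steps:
$q = 14$ ($q = -2 + \left(4 + 0\right)^{2} = -2 + 4^{2} = -2 + 16 = 14$)
$m{\left(r,S \right)} = i \sqrt{6}$ ($m{\left(r,S \right)} = \sqrt{-6} = i \sqrt{6}$)
$f{\left(K,x \right)} = 14 - K$
$- f{\left(m{\left(\left(-6 - 6\right) - 1,18 \right)},12 \cdot 10 \right)} = - (14 - i \sqrt{6}) = -14 + i \sqrt{6}$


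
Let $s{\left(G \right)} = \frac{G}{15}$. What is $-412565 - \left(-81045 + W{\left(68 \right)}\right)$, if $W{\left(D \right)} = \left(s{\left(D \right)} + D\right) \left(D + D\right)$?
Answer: $- \frac{5120768}{15} \approx -3.4138 \cdot 10^{5}$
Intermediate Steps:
$s{\left(G \right)} = \frac{G}{15}$ ($s{\left(G \right)} = G \frac{1}{15} = \frac{G}{15}$)
$W{\left(D \right)} = \frac{32 D^{2}}{15}$ ($W{\left(D \right)} = \left(\frac{D}{15} + D\right) \left(D + D\right) = \frac{16 D}{15} \cdot 2 D = \frac{32 D^{2}}{15}$)
$-412565 - \left(-81045 + W{\left(68 \right)}\right) = -412565 + \left(\left(\left(8273 + \left(18657 - -36007\right)\right) + 18108\right) - \frac{32 \cdot 68^{2}}{15}\right) = -412565 + \left(\left(\left(8273 + \left(18657 + 36007\right)\right) + 18108\right) - \frac{32}{15} \cdot 4624\right) = -412565 + \left(\left(\left(8273 + 54664\right) + 18108\right) - \frac{147968}{15}\right) = -412565 + \left(\left(62937 + 18108\right) - \frac{147968}{15}\right) = -412565 + \left(81045 - \frac{147968}{15}\right) = -412565 + \frac{1067707}{15} = - \frac{5120768}{15}$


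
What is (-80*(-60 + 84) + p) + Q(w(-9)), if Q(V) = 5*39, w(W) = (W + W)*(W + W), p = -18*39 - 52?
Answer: -2479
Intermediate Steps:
p = -754 (p = -702 - 52 = -754)
w(W) = 4*W**2 (w(W) = (2*W)*(2*W) = 4*W**2)
Q(V) = 195
(-80*(-60 + 84) + p) + Q(w(-9)) = (-80*(-60 + 84) - 754) + 195 = (-80*24 - 754) + 195 = (-1920 - 754) + 195 = -2674 + 195 = -2479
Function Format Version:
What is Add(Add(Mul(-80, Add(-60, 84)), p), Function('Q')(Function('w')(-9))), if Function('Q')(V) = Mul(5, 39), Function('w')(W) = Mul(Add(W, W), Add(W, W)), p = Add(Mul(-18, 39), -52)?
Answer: -2479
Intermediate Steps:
p = -754 (p = Add(-702, -52) = -754)
Function('w')(W) = Mul(4, Pow(W, 2)) (Function('w')(W) = Mul(Mul(2, W), Mul(2, W)) = Mul(4, Pow(W, 2)))
Function('Q')(V) = 195
Add(Add(Mul(-80, Add(-60, 84)), p), Function('Q')(Function('w')(-9))) = Add(Add(Mul(-80, Add(-60, 84)), -754), 195) = Add(Add(Mul(-80, 24), -754), 195) = Add(Add(-1920, -754), 195) = Add(-2674, 195) = -2479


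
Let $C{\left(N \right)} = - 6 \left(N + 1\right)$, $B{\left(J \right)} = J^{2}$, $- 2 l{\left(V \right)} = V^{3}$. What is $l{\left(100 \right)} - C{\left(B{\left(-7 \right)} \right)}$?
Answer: $-499700$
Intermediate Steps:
$l{\left(V \right)} = - \frac{V^{3}}{2}$
$C{\left(N \right)} = -6 - 6 N$ ($C{\left(N \right)} = - 6 \left(1 + N\right) = -6 - 6 N$)
$l{\left(100 \right)} - C{\left(B{\left(-7 \right)} \right)} = - \frac{100^{3}}{2} - \left(-6 - 6 \left(-7\right)^{2}\right) = \left(- \frac{1}{2}\right) 1000000 - \left(-6 - 294\right) = -500000 - \left(-6 - 294\right) = -500000 - -300 = -500000 + 300 = -499700$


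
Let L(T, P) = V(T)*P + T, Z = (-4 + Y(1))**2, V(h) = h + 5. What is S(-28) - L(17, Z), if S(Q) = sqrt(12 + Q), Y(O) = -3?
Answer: -1095 + 4*I ≈ -1095.0 + 4.0*I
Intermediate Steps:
V(h) = 5 + h
Z = 49 (Z = (-4 - 3)**2 = (-7)**2 = 49)
L(T, P) = T + P*(5 + T) (L(T, P) = (5 + T)*P + T = P*(5 + T) + T = T + P*(5 + T))
S(-28) - L(17, Z) = sqrt(12 - 28) - (17 + 49*(5 + 17)) = sqrt(-16) - (17 + 49*22) = 4*I - (17 + 1078) = 4*I - 1*1095 = 4*I - 1095 = -1095 + 4*I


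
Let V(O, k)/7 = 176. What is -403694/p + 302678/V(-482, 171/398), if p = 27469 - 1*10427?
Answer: 1165221867/5248936 ≈ 221.99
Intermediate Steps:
V(O, k) = 1232 (V(O, k) = 7*176 = 1232)
p = 17042 (p = 27469 - 10427 = 17042)
-403694/p + 302678/V(-482, 171/398) = -403694/17042 + 302678/1232 = -403694*1/17042 + 302678*(1/1232) = -201847/8521 + 151339/616 = 1165221867/5248936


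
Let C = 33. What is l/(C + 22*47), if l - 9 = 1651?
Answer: 1660/1067 ≈ 1.5558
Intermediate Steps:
l = 1660 (l = 9 + 1651 = 1660)
l/(C + 22*47) = 1660/(33 + 22*47) = 1660/(33 + 1034) = 1660/1067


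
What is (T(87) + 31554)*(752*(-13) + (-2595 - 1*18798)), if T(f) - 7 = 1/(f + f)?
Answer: -171168147935/174 ≈ -9.8373e+8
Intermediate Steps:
T(f) = 7 + 1/(2*f) (T(f) = 7 + 1/(f + f) = 7 + 1/(2*f))
(T(87) + 31554)*(752*(-13) + (-2595 - 1*18798)) = ((7 + (½)/87) + 31554)*(752*(-13) + (-2595 - 1*18798)) = ((7 + (½)*(1/87)) + 31554)*(-9776 + (-2595 - 18798)) = ((7 + 1/174) + 31554)*(-9776 - 21393) = (1219/174 + 31554)*(-31169) = (5491615/174)*(-31169) = -171168147935/174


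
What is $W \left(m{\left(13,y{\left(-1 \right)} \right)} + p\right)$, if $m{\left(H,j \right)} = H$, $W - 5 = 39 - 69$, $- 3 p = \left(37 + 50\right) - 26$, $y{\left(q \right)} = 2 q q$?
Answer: $\frac{550}{3} \approx 183.33$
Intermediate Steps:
$y{\left(q \right)} = 2 q^{2}$
$p = - \frac{61}{3}$ ($p = - \frac{\left(37 + 50\right) - 26}{3} = - \frac{87 - 26}{3} = \left(- \frac{1}{3}\right) 61 = - \frac{61}{3} \approx -20.333$)
$W = -25$ ($W = 5 + \left(39 - 69\right) = 5 - 30 = -25$)
$W \left(m{\left(13,y{\left(-1 \right)} \right)} + p\right) = - 25 \left(13 - \frac{61}{3}\right) = \left(-25\right) \left(- \frac{22}{3}\right) = \frac{550}{3}$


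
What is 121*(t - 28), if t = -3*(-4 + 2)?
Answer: -2662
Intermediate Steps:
t = 6 (t = -3*(-2) = 6)
121*(t - 28) = 121*(6 - 28) = 121*(-22) = -2662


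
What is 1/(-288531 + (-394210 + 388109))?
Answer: -1/294632 ≈ -3.3941e-6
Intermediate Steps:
1/(-288531 + (-394210 + 388109)) = 1/(-288531 - 6101) = 1/(-294632) = -1/294632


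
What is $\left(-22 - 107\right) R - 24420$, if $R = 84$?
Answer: $-35256$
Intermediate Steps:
$\left(-22 - 107\right) R - 24420 = \left(-22 - 107\right) 84 - 24420 = \left(-129\right) 84 - 24420 = -10836 - 24420 = -35256$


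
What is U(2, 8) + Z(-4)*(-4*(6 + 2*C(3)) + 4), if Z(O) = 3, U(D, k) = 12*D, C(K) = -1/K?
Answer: -28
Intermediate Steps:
U(2, 8) + Z(-4)*(-4*(6 + 2*C(3)) + 4) = 12*2 + 3*(-4*(6 + 2*(-1/3)) + 4) = 24 + 3*(-4*(6 + 2*(-1*⅓)) + 4) = 24 + 3*(-4*(6 + 2*(-⅓)) + 4) = 24 + 3*(-4*(6 - ⅔) + 4) = 24 + 3*(-4*16/3 + 4) = 24 + 3*(-64/3 + 4) = 24 + 3*(-52/3) = 24 - 52 = -28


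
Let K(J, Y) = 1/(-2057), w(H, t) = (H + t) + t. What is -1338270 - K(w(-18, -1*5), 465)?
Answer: -2752821389/2057 ≈ -1.3383e+6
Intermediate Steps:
w(H, t) = H + 2*t
K(J, Y) = -1/2057
-1338270 - K(w(-18, -1*5), 465) = -1338270 - 1*(-1/2057) = -1338270 + 1/2057 = -2752821389/2057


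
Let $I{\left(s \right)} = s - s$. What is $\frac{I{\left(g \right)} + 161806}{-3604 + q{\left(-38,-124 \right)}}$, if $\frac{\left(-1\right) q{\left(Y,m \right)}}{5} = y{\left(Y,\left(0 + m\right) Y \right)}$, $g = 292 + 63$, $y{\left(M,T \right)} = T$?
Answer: $- \frac{80903}{13582} \approx -5.9566$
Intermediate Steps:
$g = 355$
$q{\left(Y,m \right)} = - 5 Y m$ ($q{\left(Y,m \right)} = - 5 \left(0 + m\right) Y = - 5 m Y = - 5 Y m$)
$I{\left(s \right)} = 0$
$\frac{I{\left(g \right)} + 161806}{-3604 + q{\left(-38,-124 \right)}} = \frac{0 + 161806}{-3604 - \left(-190\right) \left(-124\right)} = \frac{161806}{-3604 - 23560} = \frac{161806}{-27164} = 161806 \left(- \frac{1}{27164}\right) = - \frac{80903}{13582}$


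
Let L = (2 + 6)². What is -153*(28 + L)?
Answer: -14076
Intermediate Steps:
L = 64 (L = 8² = 64)
-153*(28 + L) = -153*(28 + 64) = -153*92 = -14076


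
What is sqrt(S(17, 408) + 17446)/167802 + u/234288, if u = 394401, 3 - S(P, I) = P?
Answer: 131467/78096 + sqrt(4358)/83901 ≈ 1.6842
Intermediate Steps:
S(P, I) = 3 - P
sqrt(S(17, 408) + 17446)/167802 + u/234288 = sqrt((3 - 1*17) + 17446)/167802 + 394401/234288 = sqrt((3 - 17) + 17446)*(1/167802) + 394401*(1/234288) = sqrt(-14 + 17446)*(1/167802) + 131467/78096 = sqrt(17432)*(1/167802) + 131467/78096 = (2*sqrt(4358))*(1/167802) + 131467/78096 = sqrt(4358)/83901 + 131467/78096 = 131467/78096 + sqrt(4358)/83901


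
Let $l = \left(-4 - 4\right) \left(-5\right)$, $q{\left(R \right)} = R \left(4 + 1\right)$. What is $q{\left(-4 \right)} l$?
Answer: $-800$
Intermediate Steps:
$q{\left(R \right)} = 5 R$ ($q{\left(R \right)} = R 5 = 5 R$)
$l = 40$ ($l = \left(-8\right) \left(-5\right) = 40$)
$q{\left(-4 \right)} l = 5 \left(-4\right) 40 = \left(-20\right) 40 = -800$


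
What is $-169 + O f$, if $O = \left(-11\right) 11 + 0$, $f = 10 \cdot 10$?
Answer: $-12269$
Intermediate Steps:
$f = 100$
$O = -121$ ($O = -121 + 0 = -121$)
$-169 + O f = -169 - 12100 = -12269$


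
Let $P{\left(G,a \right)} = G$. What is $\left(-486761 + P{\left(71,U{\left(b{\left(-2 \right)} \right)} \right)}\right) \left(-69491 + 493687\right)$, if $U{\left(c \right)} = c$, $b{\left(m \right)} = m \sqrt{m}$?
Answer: $-206451951240$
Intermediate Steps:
$b{\left(m \right)} = m^{\frac{3}{2}}$
$\left(-486761 + P{\left(71,U{\left(b{\left(-2 \right)} \right)} \right)}\right) \left(-69491 + 493687\right) = \left(-486761 + 71\right) \left(-69491 + 493687\right) = \left(-486690\right) 424196 = -206451951240$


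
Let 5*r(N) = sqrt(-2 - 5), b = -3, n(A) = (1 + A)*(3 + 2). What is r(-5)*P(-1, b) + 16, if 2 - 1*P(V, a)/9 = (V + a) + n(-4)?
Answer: 16 + 189*I*sqrt(7)/5 ≈ 16.0 + 100.01*I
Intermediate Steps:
n(A) = 5 + 5*A (n(A) = (1 + A)*5 = 5 + 5*A)
r(N) = I*sqrt(7)/5 (r(N) = sqrt(-2 - 5)/5 = sqrt(-7)/5 = (I*sqrt(7))/5 = I*sqrt(7)/5)
P(V, a) = 153 - 9*V - 9*a (P(V, a) = 18 - 9*((V + a) + (5 + 5*(-4))) = 18 - 9*((V + a) + (5 - 20)) = 18 - 9*((V + a) - 15) = 18 - 9*(-15 + V + a) = 18 + (135 - 9*V - 9*a) = 153 - 9*V - 9*a)
r(-5)*P(-1, b) + 16 = (I*sqrt(7)/5)*(153 - 9*(-1) - 9*(-3)) + 16 = (I*sqrt(7)/5)*(153 + 9 + 27) + 16 = (I*sqrt(7)/5)*189 + 16 = 189*I*sqrt(7)/5 + 16 = 16 + 189*I*sqrt(7)/5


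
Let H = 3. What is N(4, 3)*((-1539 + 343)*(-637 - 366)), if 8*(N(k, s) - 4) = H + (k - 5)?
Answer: 5098249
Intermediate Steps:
N(k, s) = 15/4 + k/8 (N(k, s) = 4 + (3 + (k - 5))/8 = 4 + (3 + (-5 + k))/8 = 4 + (-2 + k)/8 = 4 + (-¼ + k/8) = 15/4 + k/8)
N(4, 3)*((-1539 + 343)*(-637 - 366)) = (15/4 + (⅛)*4)*((-1539 + 343)*(-637 - 366)) = (15/4 + ½)*(-1196*(-1003)) = (17/4)*1199588 = 5098249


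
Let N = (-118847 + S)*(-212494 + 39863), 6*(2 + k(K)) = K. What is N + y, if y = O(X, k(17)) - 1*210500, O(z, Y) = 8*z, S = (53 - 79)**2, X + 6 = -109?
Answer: 20399766481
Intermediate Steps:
k(K) = -2 + K/6
X = -115 (X = -6 - 109 = -115)
S = 676 (S = (-26)**2 = 676)
N = 20399977901 (N = (-118847 + 676)*(-212494 + 39863) = -118171*(-172631) = 20399977901)
y = -211420 (y = 8*(-115) - 1*210500 = -920 - 210500 = -211420)
N + y = 20399977901 - 211420 = 20399766481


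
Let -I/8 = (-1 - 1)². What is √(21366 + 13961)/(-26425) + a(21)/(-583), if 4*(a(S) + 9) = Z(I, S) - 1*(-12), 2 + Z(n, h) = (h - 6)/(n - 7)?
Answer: 343/30316 - √35327/26425 ≈ 0.0042014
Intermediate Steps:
I = -32 (I = -8*(-1 - 1)² = -8*(-2)² = -8*4 = -32)
Z(n, h) = -2 + (-6 + h)/(-7 + n) (Z(n, h) = -2 + (h - 6)/(n - 7) = -2 + (-6 + h)/(-7 + n))
a(S) = -84/13 - S/156 (a(S) = -9 + ((8 + S - 2*(-32))/(-7 - 32) - 1*(-12))/4 = -9 + ((8 + S + 64)/(-39) + 12)/4 = -9 + (-(72 + S)/39 + 12)/4 = -9 + ((-24/13 - S/39) + 12)/4 = -9 + (132/13 - S/39)/4 = -9 + (33/13 - S/156) = -84/13 - S/156)
√(21366 + 13961)/(-26425) + a(21)/(-583) = √(21366 + 13961)/(-26425) + (-84/13 - 1/156*21)/(-583) = √35327*(-1/26425) + (-84/13 - 7/52)*(-1/583) = -√35327/26425 - 343/52*(-1/583) = -√35327/26425 + 343/30316 = 343/30316 - √35327/26425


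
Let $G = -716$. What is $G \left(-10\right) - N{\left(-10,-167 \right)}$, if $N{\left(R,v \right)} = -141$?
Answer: $7301$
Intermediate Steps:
$G \left(-10\right) - N{\left(-10,-167 \right)} = \left(-716\right) \left(-10\right) - -141 = 7160 + 141 = 7301$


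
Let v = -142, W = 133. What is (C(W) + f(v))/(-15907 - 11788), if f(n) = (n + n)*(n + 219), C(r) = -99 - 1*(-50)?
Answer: 21917/27695 ≈ 0.79137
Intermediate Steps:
C(r) = -49 (C(r) = -99 + 50 = -49)
f(n) = 2*n*(219 + n) (f(n) = (2*n)*(219 + n) = 2*n*(219 + n))
(C(W) + f(v))/(-15907 - 11788) = (-49 + 2*(-142)*(219 - 142))/(-15907 - 11788) = (-49 + 2*(-142)*77)/(-27695) = (-49 - 21868)*(-1/27695) = -21917*(-1/27695) = 21917/27695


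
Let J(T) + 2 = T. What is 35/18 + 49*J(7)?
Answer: 4445/18 ≈ 246.94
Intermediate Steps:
J(T) = -2 + T
35/18 + 49*J(7) = 35/18 + 49*(-2 + 7) = 35*(1/18) + 49*5 = 35/18 + 245 = 4445/18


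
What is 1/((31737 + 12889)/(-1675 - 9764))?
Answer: -11439/44626 ≈ -0.25633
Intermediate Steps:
1/((31737 + 12889)/(-1675 - 9764)) = 1/(44626/(-11439)) = 1/(44626*(-1/11439)) = 1/(-44626/11439) = -11439/44626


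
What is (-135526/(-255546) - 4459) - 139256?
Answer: -18362828932/127773 ≈ -1.4371e+5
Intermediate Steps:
(-135526/(-255546) - 4459) - 139256 = (-135526*(-1/255546) - 4459) - 139256 = (67763/127773 - 4459) - 139256 = -569672044/127773 - 139256 = -18362828932/127773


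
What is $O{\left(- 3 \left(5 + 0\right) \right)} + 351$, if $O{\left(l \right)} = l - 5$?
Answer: $331$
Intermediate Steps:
$O{\left(l \right)} = -5 + l$ ($O{\left(l \right)} = l - 5 = -5 + l$)
$O{\left(- 3 \left(5 + 0\right) \right)} + 351 = \left(-5 - 3 \left(5 + 0\right)\right) + 351 = \left(-5 - 15\right) + 351 = -20 + 351 = 331$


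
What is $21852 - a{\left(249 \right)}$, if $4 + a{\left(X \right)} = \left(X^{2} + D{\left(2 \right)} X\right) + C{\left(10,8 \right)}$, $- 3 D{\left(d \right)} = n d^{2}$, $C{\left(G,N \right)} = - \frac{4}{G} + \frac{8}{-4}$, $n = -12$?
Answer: $- \frac{220633}{5} \approx -44127.0$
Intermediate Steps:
$C{\left(G,N \right)} = -2 - \frac{4}{G}$ ($C{\left(G,N \right)} = - \frac{4}{G} + 8 \left(- \frac{1}{4}\right) = - \frac{4}{G} - 2 = -2 - \frac{4}{G}$)
$D{\left(d \right)} = 4 d^{2}$ ($D{\left(d \right)} = - \frac{\left(-12\right) d^{2}}{3} = 4 d^{2}$)
$a{\left(X \right)} = - \frac{32}{5} + X^{2} + 16 X$ ($a{\left(X \right)} = -4 - \left(2 + \frac{2}{5} - X^{2} - 4 \cdot 2^{2} X\right) = -4 - \left(\frac{12}{5} - X^{2} - 4 \cdot 4 X\right) = -4 - \left(\frac{12}{5} - X^{2} - 16 X\right) = -4 + \left(- \frac{12}{5} + X^{2} + 16 X\right) = - \frac{32}{5} + X^{2} + 16 X$)
$21852 - a{\left(249 \right)} = 21852 - \left(- \frac{32}{5} + 249^{2} + 16 \cdot 249\right) = 21852 - \left(- \frac{32}{5} + 62001 + 3984\right) = 21852 - \frac{329893}{5} = - \frac{220633}{5}$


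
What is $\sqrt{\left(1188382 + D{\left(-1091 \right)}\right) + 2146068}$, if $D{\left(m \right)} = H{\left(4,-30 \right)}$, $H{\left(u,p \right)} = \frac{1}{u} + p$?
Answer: $\frac{\sqrt{13337681}}{2} \approx 1826.0$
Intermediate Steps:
$H{\left(u,p \right)} = p + \frac{1}{u}$
$D{\left(m \right)} = - \frac{119}{4}$ ($D{\left(m \right)} = -30 + \frac{1}{4} = - \frac{119}{4}$)
$\sqrt{\left(1188382 + D{\left(-1091 \right)}\right) + 2146068} = \sqrt{\left(1188382 - \frac{119}{4}\right) + 2146068} = \sqrt{\frac{4753409}{4} + 2146068} = \sqrt{\frac{13337681}{4}} = \frac{\sqrt{13337681}}{2}$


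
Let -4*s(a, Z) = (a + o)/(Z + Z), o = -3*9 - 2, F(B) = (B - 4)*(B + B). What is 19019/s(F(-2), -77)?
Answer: -11715704/5 ≈ -2.3431e+6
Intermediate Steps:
F(B) = 2*B*(-4 + B) (F(B) = (-4 + B)*(2*B) = 2*B*(-4 + B))
o = -29 (o = -27 - 2 = -29)
s(a, Z) = -(-29 + a)/(8*Z) (s(a, Z) = -(a - 29)/(4*(Z + Z)) = -(-29 + a)/(4*(2*Z)) = -(-29 + a)*1/(2*Z)/4 = -(-29 + a)/(8*Z))
19019/s(F(-2), -77) = 19019/(((⅛)*(29 - 2*(-2)*(-4 - 2))/(-77))) = 19019/(((⅛)*(-1/77)*(29 - 2*(-2)*(-6)))) = 19019/(((⅛)*(-1/77)*(29 - 1*24))) = 19019/(((⅛)*(-1/77)*(29 - 24))) = 19019/(((⅛)*(-1/77)*5)) = 19019/(-5/616) = 19019*(-616/5) = -11715704/5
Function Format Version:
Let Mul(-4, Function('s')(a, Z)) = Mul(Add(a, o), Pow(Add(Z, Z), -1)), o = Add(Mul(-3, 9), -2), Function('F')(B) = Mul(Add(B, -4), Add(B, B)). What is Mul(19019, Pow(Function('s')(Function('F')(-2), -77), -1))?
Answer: Rational(-11715704, 5) ≈ -2.3431e+6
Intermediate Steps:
Function('F')(B) = Mul(2, B, Add(-4, B)) (Function('F')(B) = Mul(Add(-4, B), Mul(2, B)) = Mul(2, B, Add(-4, B)))
o = -29 (o = Add(-27, -2) = -29)
Function('s')(a, Z) = Mul(Rational(-1, 8), Pow(Z, -1), Add(-29, a)) (Function('s')(a, Z) = Mul(Rational(-1, 4), Mul(Add(a, -29), Pow(Add(Z, Z), -1))) = Mul(Rational(-1, 4), Mul(Add(-29, a), Pow(Mul(2, Z), -1))) = Mul(Rational(-1, 4), Mul(Add(-29, a), Mul(Rational(1, 2), Pow(Z, -1)))) = Mul(Rational(-1, 4), Mul(Rational(1, 2), Pow(Z, -1), Add(-29, a))) = Mul(Rational(-1, 8), Pow(Z, -1), Add(-29, a)))
Mul(19019, Pow(Function('s')(Function('F')(-2), -77), -1)) = Mul(19019, Pow(Mul(Rational(1, 8), Pow(-77, -1), Add(29, Mul(-1, Mul(2, -2, Add(-4, -2))))), -1)) = Mul(19019, Pow(Mul(Rational(1, 8), Rational(-1, 77), Add(29, Mul(-1, Mul(2, -2, -6)))), -1)) = Mul(19019, Pow(Mul(Rational(1, 8), Rational(-1, 77), Add(29, Mul(-1, 24))), -1)) = Mul(19019, Pow(Mul(Rational(1, 8), Rational(-1, 77), Add(29, -24)), -1)) = Mul(19019, Pow(Mul(Rational(1, 8), Rational(-1, 77), 5), -1)) = Mul(19019, Pow(Rational(-5, 616), -1)) = Mul(19019, Rational(-616, 5)) = Rational(-11715704, 5)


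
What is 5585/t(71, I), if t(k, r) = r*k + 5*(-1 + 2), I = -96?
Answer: -5585/6811 ≈ -0.82000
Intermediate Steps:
t(k, r) = 5 + k*r (t(k, r) = k*r + 5*1 = k*r + 5 = 5 + k*r)
5585/t(71, I) = 5585/(5 + 71*(-96)) = 5585/(5 - 6816) = 5585/(-6811) = 5585*(-1/6811) = -5585/6811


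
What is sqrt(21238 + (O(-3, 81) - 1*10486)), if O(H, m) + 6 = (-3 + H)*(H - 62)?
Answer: 8*sqrt(174) ≈ 105.53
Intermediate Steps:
O(H, m) = -6 + (-62 + H)*(-3 + H) (O(H, m) = -6 + (-3 + H)*(H - 62) = -6 + (-3 + H)*(-62 + H) = -6 + (-62 + H)*(-3 + H))
sqrt(21238 + (O(-3, 81) - 1*10486)) = sqrt(21238 + ((180 + (-3)**2 - 65*(-3)) - 1*10486)) = sqrt(21238 + ((180 + 9 + 195) - 10486)) = sqrt(21238 + (384 - 10486)) = sqrt(21238 - 10102) = sqrt(11136) = 8*sqrt(174)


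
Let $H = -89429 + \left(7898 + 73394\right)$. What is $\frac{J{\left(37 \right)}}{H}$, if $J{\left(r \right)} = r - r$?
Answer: $0$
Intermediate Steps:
$J{\left(r \right)} = 0$
$H = -8137$ ($H = -89429 + 81292 = -8137$)
$\frac{J{\left(37 \right)}}{H} = \frac{0}{-8137} = 0 \left(- \frac{1}{8137}\right) = 0$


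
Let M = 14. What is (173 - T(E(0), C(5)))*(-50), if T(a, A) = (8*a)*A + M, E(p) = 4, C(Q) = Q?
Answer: 50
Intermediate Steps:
T(a, A) = 14 + 8*A*a (T(a, A) = (8*a)*A + 14 = 8*A*a + 14 = 14 + 8*A*a)
(173 - T(E(0), C(5)))*(-50) = (173 - (14 + 8*5*4))*(-50) = (173 - (14 + 160))*(-50) = (173 - 1*174)*(-50) = (173 - 174)*(-50) = -1*(-50) = 50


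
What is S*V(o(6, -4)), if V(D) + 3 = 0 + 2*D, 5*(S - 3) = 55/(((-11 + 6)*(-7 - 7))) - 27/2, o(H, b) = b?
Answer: -176/35 ≈ -5.0286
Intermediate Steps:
S = 16/35 (S = 3 + (55/(((-11 + 6)*(-7 - 7))) - 27/2)/5 = 3 + (55/((-5*(-14))) - 27*½)/5 = 3 + (55/70 - 27/2)/5 = 3 + (55*(1/70) - 27/2)/5 = 3 + (11/14 - 27/2)/5 = 3 + (⅕)*(-89/7) = 3 - 89/35 = 16/35 ≈ 0.45714)
V(D) = -3 + 2*D (V(D) = -3 + (0 + 2*D) = -3 + 2*D)
S*V(o(6, -4)) = 16*(-3 + 2*(-4))/35 = 16*(-3 - 8)/35 = (16/35)*(-11) = -176/35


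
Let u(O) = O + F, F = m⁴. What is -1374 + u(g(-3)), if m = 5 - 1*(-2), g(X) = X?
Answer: 1024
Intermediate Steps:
m = 7 (m = 5 + 2 = 7)
F = 2401 (F = 7⁴ = 2401)
u(O) = 2401 + O (u(O) = O + 2401 = 2401 + O)
-1374 + u(g(-3)) = -1374 + (2401 - 3) = -1374 + 2398 = 1024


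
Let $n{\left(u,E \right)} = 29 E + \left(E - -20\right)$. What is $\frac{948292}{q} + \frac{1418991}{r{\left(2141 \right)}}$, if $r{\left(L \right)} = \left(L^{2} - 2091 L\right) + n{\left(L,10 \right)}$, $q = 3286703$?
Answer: $\frac{1588540029571}{117631100370} \approx 13.504$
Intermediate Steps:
$n{\left(u,E \right)} = 20 + 30 E$ ($n{\left(u,E \right)} = 29 E + \left(E + 20\right) = 29 E + \left(20 + E\right) = 20 + 30 E$)
$r{\left(L \right)} = 320 + L^{2} - 2091 L$ ($r{\left(L \right)} = \left(L^{2} - 2091 L\right) + \left(20 + 30 \cdot 10\right) = \left(L^{2} - 2091 L\right) + \left(20 + 300\right) = \left(L^{2} - 2091 L\right) + 320 = 320 + L^{2} - 2091 L$)
$\frac{948292}{q} + \frac{1418991}{r{\left(2141 \right)}} = \frac{948292}{3286703} + \frac{1418991}{320 + 2141^{2} - 4476831} = 948292 \cdot \frac{1}{3286703} + \frac{1418991}{320 + 4583881 - 4476831} = \frac{948292}{3286703} + \frac{1418991}{107370} = \frac{948292}{3286703} + 1418991 \cdot \frac{1}{107370} = \frac{948292}{3286703} + \frac{472997}{35790} = \frac{1588540029571}{117631100370}$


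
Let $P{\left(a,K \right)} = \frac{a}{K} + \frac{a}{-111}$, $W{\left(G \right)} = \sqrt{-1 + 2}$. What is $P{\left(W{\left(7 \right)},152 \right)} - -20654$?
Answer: $\frac{348474247}{16872} \approx 20654.0$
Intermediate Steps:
$W{\left(G \right)} = 1$ ($W{\left(G \right)} = \sqrt{1} = 1$)
$P{\left(a,K \right)} = - \frac{a}{111} + \frac{a}{K}$ ($P{\left(a,K \right)} = \frac{a}{K} + a \left(- \frac{1}{111}\right) = \frac{a}{K} - \frac{a}{111} = - \frac{a}{111} + \frac{a}{K}$)
$P{\left(W{\left(7 \right)},152 \right)} - -20654 = \left(\left(- \frac{1}{111}\right) 1 + 1 \cdot \frac{1}{152}\right) - -20654 = \left(- \frac{1}{111} + 1 \cdot \frac{1}{152}\right) + 20654 = \left(- \frac{1}{111} + \frac{1}{152}\right) + 20654 = - \frac{41}{16872} + 20654 = \frac{348474247}{16872}$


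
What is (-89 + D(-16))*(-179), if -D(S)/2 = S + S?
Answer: 4475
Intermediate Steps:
D(S) = -4*S (D(S) = -2*(S + S) = -4*S)
(-89 + D(-16))*(-179) = (-89 - 4*(-16))*(-179) = (-89 + 64)*(-179) = -25*(-179) = 4475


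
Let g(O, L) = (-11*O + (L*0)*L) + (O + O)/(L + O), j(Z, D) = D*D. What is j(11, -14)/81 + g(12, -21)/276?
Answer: 3599/1863 ≈ 1.9318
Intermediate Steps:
j(Z, D) = D**2
g(O, L) = -11*O + 2*O/(L + O) (g(O, L) = (-11*O + 0*L) + (2*O)/(L + O) = (-11*O + 0) + 2*O/(L + O) = -11*O + 2*O/(L + O))
j(11, -14)/81 + g(12, -21)/276 = (-14)**2/81 + (12*(2 - 11*(-21) - 11*12)/(-21 + 12))/276 = 196*(1/81) + (12*(2 + 231 - 132)/(-9))*(1/276) = 196/81 + (12*(-1/9)*101)*(1/276) = 196/81 - 404/3*1/276 = 196/81 - 101/207 = 3599/1863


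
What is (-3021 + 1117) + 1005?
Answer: -899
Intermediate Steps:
(-3021 + 1117) + 1005 = -1904 + 1005 = -899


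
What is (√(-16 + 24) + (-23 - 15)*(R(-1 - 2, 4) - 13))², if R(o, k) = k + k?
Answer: 36108 + 760*√2 ≈ 37183.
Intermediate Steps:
R(o, k) = 2*k
(√(-16 + 24) + (-23 - 15)*(R(-1 - 2, 4) - 13))² = (√(-16 + 24) + (-23 - 15)*(2*4 - 13))² = (√8 - 38*(8 - 13))² = (2*√2 - 38*(-5))² = (2*√2 + 190)² = (190 + 2*√2)²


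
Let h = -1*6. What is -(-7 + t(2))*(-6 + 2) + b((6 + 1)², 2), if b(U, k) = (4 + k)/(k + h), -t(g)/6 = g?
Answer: -155/2 ≈ -77.500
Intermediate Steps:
h = -6
t(g) = -6*g
b(U, k) = (4 + k)/(-6 + k) (b(U, k) = (4 + k)/(k - 6) = (4 + k)/(-6 + k))
-(-7 + t(2))*(-6 + 2) + b((6 + 1)², 2) = -(-7 - 6*2)*(-6 + 2) + (4 + 2)/(-6 + 2) = -(-7 - 12)*(-4) + 6/(-4) = -(-19)*(-4) - ¼*6 = -1*76 - 3/2 = -76 - 3/2 = -155/2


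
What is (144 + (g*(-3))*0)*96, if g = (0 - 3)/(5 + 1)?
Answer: 13824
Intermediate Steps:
g = -½ (g = -3/6 = -3*⅙ = -½ ≈ -0.50000)
(144 + (g*(-3))*0)*96 = (144 - ½*(-3)*0)*96 = (144 + (3/2)*0)*96 = (144 + 0)*96 = 144*96 = 13824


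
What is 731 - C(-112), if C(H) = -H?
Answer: 619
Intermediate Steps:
731 - C(-112) = 731 - (-1)*(-112) = 731 - 1*112 = 731 - 112 = 619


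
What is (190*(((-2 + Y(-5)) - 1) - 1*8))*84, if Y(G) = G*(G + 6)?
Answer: -255360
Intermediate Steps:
Y(G) = G*(6 + G)
(190*(((-2 + Y(-5)) - 1) - 1*8))*84 = (190*(((-2 - 5*(6 - 5)) - 1) - 1*8))*84 = (190*(((-2 - 5*1) - 1) - 8))*84 = (190*(((-2 - 5) - 1) - 8))*84 = (190*((-7 - 1) - 8))*84 = (190*(-8 - 8))*84 = (190*(-16))*84 = -3040*84 = -255360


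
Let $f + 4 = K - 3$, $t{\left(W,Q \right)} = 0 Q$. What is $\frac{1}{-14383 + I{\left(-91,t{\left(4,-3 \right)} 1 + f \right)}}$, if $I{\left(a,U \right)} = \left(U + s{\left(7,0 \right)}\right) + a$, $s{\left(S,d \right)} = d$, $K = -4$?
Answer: $- \frac{1}{14485} \approx -6.9037 \cdot 10^{-5}$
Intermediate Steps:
$t{\left(W,Q \right)} = 0$
$f = -11$ ($f = -4 - 7 = -11$)
$I{\left(a,U \right)} = U + a$ ($I{\left(a,U \right)} = \left(U + 0\right) + a = U + a$)
$\frac{1}{-14383 + I{\left(-91,t{\left(4,-3 \right)} 1 + f \right)}} = \frac{1}{-14383 + \left(\left(0 \cdot 1 - 11\right) - 91\right)} = \frac{1}{-14383 + \left(\left(0 - 11\right) - 91\right)} = \frac{1}{-14383 - 102} = \frac{1}{-14485} = - \frac{1}{14485}$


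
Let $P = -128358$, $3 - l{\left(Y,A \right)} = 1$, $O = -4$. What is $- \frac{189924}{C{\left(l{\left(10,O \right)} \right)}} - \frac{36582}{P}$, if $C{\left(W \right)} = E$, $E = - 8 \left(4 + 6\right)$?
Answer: $\frac{1015882973}{427860} \approx 2374.3$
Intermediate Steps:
$l{\left(Y,A \right)} = 2$ ($l{\left(Y,A \right)} = 3 - 1 = 2$)
$E = -80$ ($E = \left(-8\right) 10 = -80$)
$C{\left(W \right)} = -80$
$- \frac{189924}{C{\left(l{\left(10,O \right)} \right)}} - \frac{36582}{P} = - \frac{189924}{-80} - \frac{36582}{-128358} = \left(-189924\right) \left(- \frac{1}{80}\right) - - \frac{6097}{21393} = \frac{47481}{20} + \frac{6097}{21393} = \frac{1015882973}{427860}$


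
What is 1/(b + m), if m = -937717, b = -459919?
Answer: -1/1397636 ≈ -7.1549e-7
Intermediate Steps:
1/(b + m) = 1/(-459919 - 937717) = 1/(-1397636) = -1/1397636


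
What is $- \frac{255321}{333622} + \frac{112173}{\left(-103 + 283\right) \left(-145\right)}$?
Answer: $- \frac{7347876451}{1451255700} \approx -5.0631$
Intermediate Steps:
$- \frac{255321}{333622} + \frac{112173}{\left(-103 + 283\right) \left(-145\right)} = \left(-255321\right) \frac{1}{333622} + \frac{112173}{180 \left(-145\right)} = - \frac{255321}{333622} + \frac{112173}{-26100} = - \frac{255321}{333622} + 112173 \left(- \frac{1}{26100}\right) = - \frac{255321}{333622} - \frac{37391}{8700} = - \frac{7347876451}{1451255700}$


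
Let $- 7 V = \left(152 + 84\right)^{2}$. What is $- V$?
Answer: $\frac{55696}{7} \approx 7956.6$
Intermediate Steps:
$V = - \frac{55696}{7}$ ($V = - \frac{\left(152 + 84\right)^{2}}{7} = - \frac{236^{2}}{7} = \left(- \frac{1}{7}\right) 55696 = - \frac{55696}{7} \approx -7956.6$)
$- V = \left(-1\right) \left(- \frac{55696}{7}\right) = \frac{55696}{7}$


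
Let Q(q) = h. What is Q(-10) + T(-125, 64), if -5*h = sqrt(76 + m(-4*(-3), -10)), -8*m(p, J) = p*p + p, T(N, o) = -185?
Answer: -185 - sqrt(226)/10 ≈ -186.50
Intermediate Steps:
m(p, J) = -p/8 - p**2/8 (m(p, J) = -(p*p + p)/8 = -(p**2 + p)/8 = -(p + p**2)/8 = -p/8 - p**2/8)
h = -sqrt(226)/10 (h = -sqrt(76 - (-4*(-3))*(1 - 4*(-3))/8)/5 = -sqrt(76 - 1/8*12*(1 + 12))/5 = -sqrt(76 - 1/8*12*13)/5 = -sqrt(76 - 39/2)/5 = -sqrt(226)/10 ≈ -1.5033)
Q(q) = -sqrt(226)/10
Q(-10) + T(-125, 64) = -sqrt(226)/10 - 185 = -185 - sqrt(226)/10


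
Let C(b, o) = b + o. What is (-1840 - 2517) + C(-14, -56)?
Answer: -4427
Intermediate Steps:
(-1840 - 2517) + C(-14, -56) = (-1840 - 2517) + (-14 - 56) = -4357 - 70 = -4427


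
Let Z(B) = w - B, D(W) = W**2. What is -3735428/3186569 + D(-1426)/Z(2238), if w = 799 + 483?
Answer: -1620845663253/761589991 ≈ -2128.2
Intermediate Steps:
w = 1282
Z(B) = 1282 - B
-3735428/3186569 + D(-1426)/Z(2238) = -3735428/3186569 + (-1426)**2/(1282 - 1*2238) = -3735428*1/3186569 + 2033476/(1282 - 2238) = -3735428/3186569 + 2033476/(-956) = -3735428/3186569 + 2033476*(-1/956) = -3735428/3186569 - 508369/239 = -1620845663253/761589991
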